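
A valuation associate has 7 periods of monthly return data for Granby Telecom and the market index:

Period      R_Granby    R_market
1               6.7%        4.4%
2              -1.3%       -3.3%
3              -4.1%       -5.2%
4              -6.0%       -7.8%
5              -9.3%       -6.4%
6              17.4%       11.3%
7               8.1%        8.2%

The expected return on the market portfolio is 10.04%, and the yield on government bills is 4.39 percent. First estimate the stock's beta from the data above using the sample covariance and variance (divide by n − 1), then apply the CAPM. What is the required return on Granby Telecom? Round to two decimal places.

Mean R_i = (6.7 − 1.3 − 4.1 − 6.0 − 9.3 + 17.4 + 8.1) / 7 = 1.6429%
Mean R_m = (4.4 − 3.3 − 5.2 − 7.8 − 6.4 + 11.3 + 8.2) / 7 = 0.1714%
Σ(R_i − R̄_i)(R_m − R̄_m) = 422.4786  ⇒  Cov = 422.4786 / 6 = 70.4131
Σ(R_m − R̄_m)² = 353.8143  ⇒  Var(R_m) = 353.8143 / 6 = 58.9691
β = Cov / Var(R_m) = 70.4131 / 58.9691 = 1.1941
MRP = 10.04% − 4.39% = 5.65%
E(R) = R_f + β × MRP = 4.39% + 1.1941 × 5.65% = 11.14%

11.14%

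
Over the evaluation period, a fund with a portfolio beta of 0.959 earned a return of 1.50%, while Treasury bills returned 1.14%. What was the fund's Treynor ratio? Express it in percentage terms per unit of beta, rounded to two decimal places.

Treynor = (R_P − R_f) / β_P = (1.50% − 1.14%) / 0.9590 = 0.36% / 0.9590 = 0.38%

0.38%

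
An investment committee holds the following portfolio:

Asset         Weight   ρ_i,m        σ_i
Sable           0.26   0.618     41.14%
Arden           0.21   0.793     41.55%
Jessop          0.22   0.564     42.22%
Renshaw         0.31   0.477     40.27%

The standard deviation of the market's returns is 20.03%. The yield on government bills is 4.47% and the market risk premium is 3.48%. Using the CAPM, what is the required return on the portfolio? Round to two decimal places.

β_Sable = 0.618 × 41.14% / 20.03% = 1.2693
β_Arden = 0.793 × 41.55% / 20.03% = 1.6450
β_Jessop = 0.564 × 42.22% / 20.03% = 1.1888
β_Renshaw = 0.477 × 40.27% / 20.03% = 0.9590
β_P = Σ w_i β_i = 0.26×1.2693 + 0.21×1.6450 + 0.22×1.1888 + 0.31×0.9590 = 1.2343
E(R_P) = R_f + β_P × MRP = 4.47% + 1.2343 × 3.48% = 8.77%

8.77%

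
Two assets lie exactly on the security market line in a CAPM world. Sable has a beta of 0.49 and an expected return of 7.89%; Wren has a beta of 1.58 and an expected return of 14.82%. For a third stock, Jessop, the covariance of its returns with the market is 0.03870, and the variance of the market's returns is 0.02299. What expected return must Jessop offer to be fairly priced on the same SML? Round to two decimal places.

15.48%

MRP = (14.82% − 7.89%) / (1.58 − 0.49) = 6.3578%
R_f = 7.89% − 0.49 × 6.3578% = 4.7747%
β_Jessop = Cov / Var(R_m) = 0.03870 / 0.02299 = 1.6833
E(R_Jessop) = R_f + β × MRP = 4.7747% + 1.6833 × 6.3578% = 15.48%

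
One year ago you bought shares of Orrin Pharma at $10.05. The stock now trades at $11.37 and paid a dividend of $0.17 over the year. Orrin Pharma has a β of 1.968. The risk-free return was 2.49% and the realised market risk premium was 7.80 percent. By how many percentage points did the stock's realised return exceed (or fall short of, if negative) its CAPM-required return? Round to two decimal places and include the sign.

-3.01%

Realised HPR = (P1 + D1 − P0) / P0 = (11.37 + 0.17 − 10.05) / 10.05 = 1.49 / 10.05 = 14.8259%
CAPM required = R_f + β·MRP = 2.49% + 1.968 × 7.80% = 17.84040%
α = realised − required = 14.8259% − 17.84040% = -3.01%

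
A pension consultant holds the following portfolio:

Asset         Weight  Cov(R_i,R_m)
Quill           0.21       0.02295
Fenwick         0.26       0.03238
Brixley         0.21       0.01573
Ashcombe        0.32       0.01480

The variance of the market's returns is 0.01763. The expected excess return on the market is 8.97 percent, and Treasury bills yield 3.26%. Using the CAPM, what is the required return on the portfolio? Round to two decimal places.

14.09%

β_Quill = 0.02295 / 0.01763 = 1.3018
β_Fenwick = 0.03238 / 0.01763 = 1.8366
β_Brixley = 0.01573 / 0.01763 = 0.8922
β_Ashcombe = 0.01480 / 0.01763 = 0.8395
β_P = Σ w_i β_i = 0.21×1.3018 + 0.26×1.8366 + 0.21×0.8922 + 0.32×0.8395 = 1.2069
E(R_P) = R_f + β_P × MRP = 3.26% + 1.2069 × 8.97% = 14.09%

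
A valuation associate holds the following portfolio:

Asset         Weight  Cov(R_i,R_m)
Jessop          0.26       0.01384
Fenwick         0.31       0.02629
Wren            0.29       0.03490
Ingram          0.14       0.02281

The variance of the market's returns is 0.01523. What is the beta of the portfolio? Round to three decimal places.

1.646

β_Jessop = 0.01384 / 0.01523 = 0.9087
β_Fenwick = 0.02629 / 0.01523 = 1.7262
β_Wren = 0.03490 / 0.01523 = 2.2915
β_Ingram = 0.02281 / 0.01523 = 1.4977
β_P = Σ w_i β_i = 0.26×0.9087 + 0.31×1.7262 + 0.29×2.2915 + 0.14×1.4977 = 1.6456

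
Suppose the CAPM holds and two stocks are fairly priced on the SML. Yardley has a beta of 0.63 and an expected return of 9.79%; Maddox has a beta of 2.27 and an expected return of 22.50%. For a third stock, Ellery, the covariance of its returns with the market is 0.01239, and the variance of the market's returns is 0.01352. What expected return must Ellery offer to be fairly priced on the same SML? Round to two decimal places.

12.01%

MRP = (22.50% − 9.79%) / (2.27 − 0.63) = 7.7500%
R_f = 9.79% − 0.63 × 7.7500% = 4.9075%
β_Ellery = Cov / Var(R_m) = 0.01239 / 0.01352 = 0.9164
E(R_Ellery) = R_f + β × MRP = 4.9075% + 0.9164 × 7.7500% = 12.01%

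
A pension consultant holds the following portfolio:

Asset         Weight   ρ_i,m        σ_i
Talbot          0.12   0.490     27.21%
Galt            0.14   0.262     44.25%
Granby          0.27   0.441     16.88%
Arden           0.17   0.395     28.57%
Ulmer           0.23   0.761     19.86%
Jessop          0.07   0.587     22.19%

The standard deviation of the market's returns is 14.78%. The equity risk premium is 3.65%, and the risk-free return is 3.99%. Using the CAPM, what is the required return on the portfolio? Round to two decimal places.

6.84%

β_Talbot = 0.490 × 27.21% / 14.78% = 0.9021
β_Galt = 0.262 × 44.25% / 14.78% = 0.7844
β_Granby = 0.441 × 16.88% / 14.78% = 0.5037
β_Arden = 0.395 × 28.57% / 14.78% = 0.7635
β_Ulmer = 0.761 × 19.86% / 14.78% = 1.0226
β_Jessop = 0.587 × 22.19% / 14.78% = 0.8813
β_P = Σ w_i β_i = 0.12×0.9021 + 0.14×0.7844 + 0.27×0.5037 + 0.17×0.7635 + 0.23×1.0226 + 0.07×0.8813 = 0.7808
E(R_P) = R_f + β_P × MRP = 3.99% + 0.7808 × 3.65% = 6.84%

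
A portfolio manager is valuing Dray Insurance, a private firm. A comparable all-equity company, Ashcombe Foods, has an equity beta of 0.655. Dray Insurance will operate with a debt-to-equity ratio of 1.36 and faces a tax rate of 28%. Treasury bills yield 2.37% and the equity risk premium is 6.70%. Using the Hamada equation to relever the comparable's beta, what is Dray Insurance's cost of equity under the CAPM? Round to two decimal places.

β_L = β_U × [1 + (1 − t)(D/E)] = 0.655 × [1 + (1 − 0.28) × 1.36]
    = 0.655 × [1 + 0.72 × 1.36] = 0.655 × 1.9792 = 1.2964
E(R) = R_f + β_L × MRP = 2.37% + 1.2964 × 6.70% = 11.06%

11.06%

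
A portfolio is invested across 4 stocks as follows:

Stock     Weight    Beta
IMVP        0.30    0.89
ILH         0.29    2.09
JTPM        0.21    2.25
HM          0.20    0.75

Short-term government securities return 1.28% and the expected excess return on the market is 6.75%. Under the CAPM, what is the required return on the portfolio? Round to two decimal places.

β_P = Σ w_i β_i = 0.30×0.89 + 0.29×2.09 + 0.21×2.25 + 0.20×0.75 = 1.4956
E(R_P) = R_f + β_P × MRP = 1.28% + 1.4956 × 6.75% = 11.38%

11.38%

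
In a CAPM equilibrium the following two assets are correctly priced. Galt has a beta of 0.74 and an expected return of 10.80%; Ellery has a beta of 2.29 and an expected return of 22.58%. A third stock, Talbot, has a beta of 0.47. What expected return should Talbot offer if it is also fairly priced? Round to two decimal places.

8.75%

MRP (SML slope) = (22.58% − 10.80%) / (2.29 − 0.74) = 11.78% / 1.55 = 7.6000%
R_f (intercept) = 10.80% − 0.74 × 7.6000% = 5.1760%
E(R_Talbot) = R_f + β × MRP = 5.1760% + 0.47 × 7.6000% = 8.75%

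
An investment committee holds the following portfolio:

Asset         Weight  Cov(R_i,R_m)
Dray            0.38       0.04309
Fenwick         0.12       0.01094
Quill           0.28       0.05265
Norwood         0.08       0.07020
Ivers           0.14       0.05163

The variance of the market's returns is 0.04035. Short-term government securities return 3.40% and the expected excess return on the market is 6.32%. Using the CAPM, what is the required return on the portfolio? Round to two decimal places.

10.49%

β_Dray = 0.04309 / 0.04035 = 1.0679
β_Fenwick = 0.01094 / 0.04035 = 0.2711
β_Quill = 0.05265 / 0.04035 = 1.3048
β_Norwood = 0.07020 / 0.04035 = 1.7398
β_Ivers = 0.05163 / 0.04035 = 1.2796
β_P = Σ w_i β_i = 0.38×1.0679 + 0.12×0.2711 + 0.28×1.3048 + 0.08×1.7398 + 0.14×1.2796 = 1.1220
E(R_P) = R_f + β_P × MRP = 3.40% + 1.1220 × 6.32% = 10.49%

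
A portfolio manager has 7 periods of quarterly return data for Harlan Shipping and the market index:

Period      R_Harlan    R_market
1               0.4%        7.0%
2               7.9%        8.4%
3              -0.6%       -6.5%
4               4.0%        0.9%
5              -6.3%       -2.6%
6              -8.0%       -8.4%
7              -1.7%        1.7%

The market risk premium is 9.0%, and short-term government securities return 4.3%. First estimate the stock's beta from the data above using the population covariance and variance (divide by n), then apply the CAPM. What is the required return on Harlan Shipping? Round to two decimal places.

Mean R_i = (0.4 + 7.9 − 0.6 + 4.0 − 6.3 − 8.0 − 1.7) / 7 = -0.6143%
Mean R_m = (7.0 + 8.4 − 6.5 + 0.9 − 2.6 − 8.4 + 1.7) / 7 = 0.0714%
Σ(R_i − R̄_i)(R_m − R̄_m) = 157.6571  ⇒  Cov = 157.6571 / 7 = 22.5224
Σ(R_m − R̄_m)² = 242.7943  ⇒  Var(R_m) = 242.7943 / 7 = 34.6849
β = Cov / Var(R_m) = 22.5224 / 34.6849 = 0.6493
E(R) = R_f + β × MRP = 4.3% + 0.6493 × 9.0% = 10.14%

10.14%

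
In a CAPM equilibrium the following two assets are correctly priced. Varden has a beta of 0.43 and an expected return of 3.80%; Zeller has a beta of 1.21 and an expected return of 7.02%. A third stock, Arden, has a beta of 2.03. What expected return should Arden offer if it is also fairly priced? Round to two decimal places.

10.41%

MRP (SML slope) = (7.02% − 3.80%) / (1.21 − 0.43) = 3.22% / 0.78 = 4.1282%
R_f (intercept) = 3.80% − 0.43 × 4.1282% = 2.0249%
E(R_Arden) = R_f + β × MRP = 2.0249% + 2.03 × 4.1282% = 10.41%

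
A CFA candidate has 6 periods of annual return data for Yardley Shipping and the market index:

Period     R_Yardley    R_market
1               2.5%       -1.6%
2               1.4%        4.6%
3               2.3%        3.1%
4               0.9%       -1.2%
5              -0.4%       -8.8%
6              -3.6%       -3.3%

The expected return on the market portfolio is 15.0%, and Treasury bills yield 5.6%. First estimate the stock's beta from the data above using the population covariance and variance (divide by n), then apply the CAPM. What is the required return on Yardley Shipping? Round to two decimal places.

7.87%

Mean R_i = (2.5 + 1.4 + 2.3 + 0.9 − 0.4 − 3.6) / 6 = 0.5167%
Mean R_m = (-1.6 + 4.6 + 3.1 − 1.2 − 8.8 − 3.3) / 6 = -1.2000%
Σ(R_i − R̄_i)(R_m − R̄_m) = 27.6100  ⇒  Cov = 27.6100 / 6 = 4.6017
Σ(R_m − R̄_m)² = 114.4600  ⇒  Var(R_m) = 114.4600 / 6 = 19.0767
β = Cov / Var(R_m) = 4.6017 / 19.0767 = 0.2412
MRP = 15.0% − 5.6% = 9.40%
E(R) = R_f + β × MRP = 5.6% + 0.2412 × 9.4% = 7.87%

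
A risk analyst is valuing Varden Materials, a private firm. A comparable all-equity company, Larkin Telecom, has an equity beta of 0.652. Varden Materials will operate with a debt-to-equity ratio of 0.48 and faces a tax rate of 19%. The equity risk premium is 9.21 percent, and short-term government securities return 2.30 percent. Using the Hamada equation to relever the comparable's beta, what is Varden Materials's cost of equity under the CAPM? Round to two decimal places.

10.64%

β_L = β_U × [1 + (1 − t)(D/E)] = 0.652 × [1 + (1 − 0.19) × 0.48]
    = 0.652 × [1 + 0.81 × 0.48] = 0.652 × 1.3888 = 0.9055
E(R) = R_f + β_L × MRP = 2.30% + 0.9055 × 9.21% = 10.64%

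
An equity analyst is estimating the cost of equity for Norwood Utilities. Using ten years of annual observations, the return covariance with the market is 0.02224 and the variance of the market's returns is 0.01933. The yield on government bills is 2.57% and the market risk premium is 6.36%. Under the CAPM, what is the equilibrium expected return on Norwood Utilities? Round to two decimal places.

9.89%

β = Cov(R_i, R_m) / Var(R_m) = 0.02224 / 0.01933 = 1.1505
E(R) = R_f + β × MRP = 2.57% + 1.1505 × 6.36% = 9.89%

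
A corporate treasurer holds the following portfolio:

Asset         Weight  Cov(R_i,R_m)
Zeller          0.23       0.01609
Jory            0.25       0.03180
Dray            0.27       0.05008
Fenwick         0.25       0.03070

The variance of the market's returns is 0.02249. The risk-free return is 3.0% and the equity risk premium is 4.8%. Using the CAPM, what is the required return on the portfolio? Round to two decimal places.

10.01%

β_Zeller = 0.01609 / 0.02249 = 0.7154
β_Jory = 0.03180 / 0.02249 = 1.4140
β_Dray = 0.05008 / 0.02249 = 2.2268
β_Fenwick = 0.03070 / 0.02249 = 1.3651
β_P = Σ w_i β_i = 0.23×0.7154 + 0.25×1.4140 + 0.27×2.2268 + 0.25×1.3651 = 1.4606
E(R_P) = R_f + β_P × MRP = 3.0% + 1.4606 × 4.8% = 10.01%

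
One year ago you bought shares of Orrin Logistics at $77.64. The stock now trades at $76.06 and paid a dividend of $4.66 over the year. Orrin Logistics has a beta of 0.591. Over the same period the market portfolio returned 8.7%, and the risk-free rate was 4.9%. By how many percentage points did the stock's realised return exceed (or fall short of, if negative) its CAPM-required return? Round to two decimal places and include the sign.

Realised HPR = (P1 + D1 − P0) / P0 = (76.06 + 4.66 − 77.64) / 77.64 = 3.08 / 77.64 = 3.9670%
MRP = 8.7% − 4.9% = 3.80%
CAPM required = R_f + β·MRP = 4.9% + 0.591 × 3.8% = 7.1458%
α = realised − required = 3.9670% − 7.1458% = -3.18%

-3.18%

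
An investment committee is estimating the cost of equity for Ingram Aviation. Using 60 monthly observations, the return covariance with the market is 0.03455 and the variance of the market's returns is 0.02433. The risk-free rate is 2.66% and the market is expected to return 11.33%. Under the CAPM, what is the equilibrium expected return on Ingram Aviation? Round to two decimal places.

14.97%

β = Cov(R_i, R_m) / Var(R_m) = 0.03455 / 0.02433 = 1.4201
MRP = 11.33% − 2.66% = 8.67%
E(R) = R_f + β × MRP = 2.66% + 1.4201 × 8.67% = 14.97%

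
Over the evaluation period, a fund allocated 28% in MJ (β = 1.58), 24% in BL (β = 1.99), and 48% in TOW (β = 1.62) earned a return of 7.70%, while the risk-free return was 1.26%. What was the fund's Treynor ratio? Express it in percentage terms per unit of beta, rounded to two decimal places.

3.79%

β_P = 0.28×1.58 + 0.24×1.99 + 0.48×1.62 = 1.6976
Treynor = (R_P − R_f) / β_P = (7.70% − 1.26%) / 1.6976 = 6.44% / 1.6976 = 3.79%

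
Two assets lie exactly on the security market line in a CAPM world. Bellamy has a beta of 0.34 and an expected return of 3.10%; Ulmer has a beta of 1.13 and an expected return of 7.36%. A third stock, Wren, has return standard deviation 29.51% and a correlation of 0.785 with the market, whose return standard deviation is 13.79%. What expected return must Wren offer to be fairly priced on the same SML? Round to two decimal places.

10.33%

MRP = (7.36% − 3.10%) / (1.13 − 0.34) = 5.3924%
R_f = 3.10% − 0.34 × 5.3924% = 1.2666%
β_Wren = ρ·σ_i/σ_m = 0.785 × 29.51 / 13.79 = 1.6799
E(R_Wren) = R_f + β × MRP = 1.2666% + 1.6799 × 5.3924% = 10.33%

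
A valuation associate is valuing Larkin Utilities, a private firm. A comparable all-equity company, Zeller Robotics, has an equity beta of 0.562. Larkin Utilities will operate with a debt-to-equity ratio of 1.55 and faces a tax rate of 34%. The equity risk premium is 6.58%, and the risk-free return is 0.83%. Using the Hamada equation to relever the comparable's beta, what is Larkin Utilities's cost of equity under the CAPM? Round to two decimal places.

β_L = β_U × [1 + (1 − t)(D/E)] = 0.562 × [1 + (1 − 0.34) × 1.55]
    = 0.562 × [1 + 0.66 × 1.55] = 0.562 × 2.0230 = 1.1369
E(R) = R_f + β_L × MRP = 0.83% + 1.1369 × 6.58% = 8.31%

8.31%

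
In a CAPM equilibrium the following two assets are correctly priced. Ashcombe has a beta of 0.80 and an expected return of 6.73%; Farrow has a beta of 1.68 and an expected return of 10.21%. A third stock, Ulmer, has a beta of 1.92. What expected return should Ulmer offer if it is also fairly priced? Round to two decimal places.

MRP (SML slope) = (10.21% − 6.73%) / (1.68 − 0.80) = 3.48% / 0.88 = 3.9545%
R_f (intercept) = 6.73% − 0.80 × 3.9545% = 3.5664%
E(R_Ulmer) = R_f + β × MRP = 3.5664% + 1.92 × 3.9545% = 11.16%

11.16%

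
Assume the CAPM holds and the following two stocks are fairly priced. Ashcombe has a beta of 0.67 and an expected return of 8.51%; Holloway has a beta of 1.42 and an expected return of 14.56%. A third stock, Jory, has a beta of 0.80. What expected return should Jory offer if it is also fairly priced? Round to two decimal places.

MRP (SML slope) = (14.56% − 8.51%) / (1.42 − 0.67) = 6.05% / 0.75 = 8.0667%
R_f (intercept) = 8.51% − 0.67 × 8.0667% = 3.1053%
E(R_Jory) = R_f + β × MRP = 3.1053% + 0.80 × 8.0667% = 9.56%

9.56%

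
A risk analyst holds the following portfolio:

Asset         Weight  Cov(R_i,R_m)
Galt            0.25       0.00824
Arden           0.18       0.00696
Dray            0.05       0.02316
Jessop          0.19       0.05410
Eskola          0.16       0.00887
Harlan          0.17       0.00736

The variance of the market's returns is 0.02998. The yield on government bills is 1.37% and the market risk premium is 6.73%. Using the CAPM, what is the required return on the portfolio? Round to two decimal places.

5.28%

β_Galt = 0.00824 / 0.02998 = 0.2748
β_Arden = 0.00696 / 0.02998 = 0.2322
β_Dray = 0.02316 / 0.02998 = 0.7725
β_Jessop = 0.05410 / 0.02998 = 1.8045
β_Eskola = 0.00887 / 0.02998 = 0.2959
β_Harlan = 0.00736 / 0.02998 = 0.2455
β_P = Σ w_i β_i = 0.25×0.2748 + 0.18×0.2322 + 0.05×0.7725 + 0.19×1.8045 + 0.16×0.2959 + 0.17×0.2455 = 0.5811
E(R_P) = R_f + β_P × MRP = 1.37% + 0.5811 × 6.73% = 5.28%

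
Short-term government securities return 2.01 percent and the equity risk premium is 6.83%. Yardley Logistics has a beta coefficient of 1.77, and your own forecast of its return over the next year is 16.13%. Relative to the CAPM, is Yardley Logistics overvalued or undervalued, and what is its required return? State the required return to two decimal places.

Undervalued; required return 14.10%

Required return = R_f + β·MRP = 2.01% + 1.77 × 6.83% = 14.10%
Forecast 16.13% > required 14.10% → the stock plots above the SML → undervalued.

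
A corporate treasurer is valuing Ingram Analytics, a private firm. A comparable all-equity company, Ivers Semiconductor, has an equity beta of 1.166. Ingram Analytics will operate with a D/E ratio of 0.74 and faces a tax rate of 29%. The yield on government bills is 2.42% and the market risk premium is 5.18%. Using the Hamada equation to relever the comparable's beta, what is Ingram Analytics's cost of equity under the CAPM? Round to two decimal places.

11.63%

β_L = β_U × [1 + (1 − t)(D/E)] = 1.166 × [1 + (1 − 0.29) × 0.74]
    = 1.166 × [1 + 0.71 × 0.74] = 1.166 × 1.5254 = 1.7786
E(R) = R_f + β_L × MRP = 2.42% + 1.7786 × 5.18% = 11.63%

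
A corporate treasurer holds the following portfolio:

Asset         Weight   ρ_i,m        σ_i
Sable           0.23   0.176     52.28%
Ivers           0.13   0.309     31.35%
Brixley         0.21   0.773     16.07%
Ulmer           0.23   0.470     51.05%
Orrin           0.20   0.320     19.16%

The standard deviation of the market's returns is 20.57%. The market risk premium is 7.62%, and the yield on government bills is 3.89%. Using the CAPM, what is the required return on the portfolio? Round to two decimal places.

β_Sable = 0.176 × 52.28% / 20.57% = 0.4473
β_Ivers = 0.309 × 31.35% / 20.57% = 0.4709
β_Brixley = 0.773 × 16.07% / 20.57% = 0.6039
β_Ulmer = 0.470 × 51.05% / 20.57% = 1.1664
β_Orrin = 0.320 × 19.16% / 20.57% = 0.2981
β_P = Σ w_i β_i = 0.23×0.4473 + 0.13×0.4709 + 0.21×0.6039 + 0.23×1.1664 + 0.20×0.2981 = 0.6188
E(R_P) = R_f + β_P × MRP = 3.89% + 0.6188 × 7.62% = 8.61%

8.61%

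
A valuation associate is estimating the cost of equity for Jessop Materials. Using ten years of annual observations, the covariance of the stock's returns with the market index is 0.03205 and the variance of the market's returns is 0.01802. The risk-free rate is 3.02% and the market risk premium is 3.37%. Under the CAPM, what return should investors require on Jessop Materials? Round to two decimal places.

9.01%

β = Cov(R_i, R_m) / Var(R_m) = 0.03205 / 0.01802 = 1.7786
E(R) = R_f + β × MRP = 3.02% + 1.7786 × 3.37% = 9.01%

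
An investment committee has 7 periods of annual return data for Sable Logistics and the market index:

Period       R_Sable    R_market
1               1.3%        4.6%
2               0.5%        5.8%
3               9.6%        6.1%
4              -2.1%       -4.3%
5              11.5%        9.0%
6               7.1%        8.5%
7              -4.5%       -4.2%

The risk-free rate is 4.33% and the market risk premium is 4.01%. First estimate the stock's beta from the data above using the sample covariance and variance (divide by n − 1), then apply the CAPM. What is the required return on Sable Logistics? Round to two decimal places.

8.03%

Mean R_i = (1.3 + 0.5 + 9.6 − 2.1 + 11.5 + 7.1 − 4.5) / 7 = 3.3429%
Mean R_m = (4.6 + 5.8 + 6.1 − 4.3 + 9.0 + 8.5 − 4.2) / 7 = 3.6429%
Σ(R_i − R̄_i)(R_m − R̄_m) = 173.9771  ⇒  Cov = 173.9771 / 6 = 28.9962
Σ(R_m − R̄_m)² = 188.4971  ⇒  Var(R_m) = 188.4971 / 6 = 31.4162
β = Cov / Var(R_m) = 28.9962 / 31.4162 = 0.9230
E(R) = R_f + β × MRP = 4.33% + 0.9230 × 4.01% = 8.03%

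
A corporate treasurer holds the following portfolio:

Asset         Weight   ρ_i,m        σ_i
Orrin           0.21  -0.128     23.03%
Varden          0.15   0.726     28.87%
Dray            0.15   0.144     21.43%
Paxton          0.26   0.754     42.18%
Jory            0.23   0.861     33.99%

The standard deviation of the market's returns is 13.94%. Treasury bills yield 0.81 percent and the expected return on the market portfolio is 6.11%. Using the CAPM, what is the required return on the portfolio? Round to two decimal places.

7.65%

β_Orrin = -0.128 × 23.03% / 13.94% = -0.2115
β_Varden = 0.726 × 28.87% / 13.94% = 1.5036
β_Dray = 0.144 × 21.43% / 13.94% = 0.2214
β_Paxton = 0.754 × 42.18% / 13.94% = 2.2815
β_Jory = 0.861 × 33.99% / 13.94% = 2.0994
β_P = Σ w_i β_i = 0.21×-0.2115 + 0.15×1.5036 + 0.15×0.2214 + 0.26×2.2815 + 0.23×2.0994 = 1.2904
MRP = 6.11% − 0.81% = 5.30%
E(R_P) = R_f + β_P × MRP = 0.81% + 1.2904 × 5.30% = 7.65%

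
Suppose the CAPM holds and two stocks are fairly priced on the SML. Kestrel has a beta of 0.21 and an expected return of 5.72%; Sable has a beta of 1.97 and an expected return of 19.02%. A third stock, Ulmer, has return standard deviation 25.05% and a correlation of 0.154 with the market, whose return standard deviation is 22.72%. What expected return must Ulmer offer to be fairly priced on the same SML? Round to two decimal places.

5.42%

MRP = (19.02% − 5.72%) / (1.97 − 0.21) = 7.5568%
R_f = 5.72% − 0.21 × 7.5568% = 4.1331%
β_Ulmer = ρ·σ_i/σ_m = 0.154 × 25.05 / 22.72 = 0.1698
E(R_Ulmer) = R_f + β × MRP = 4.1331% + 0.1698 × 7.5568% = 5.42%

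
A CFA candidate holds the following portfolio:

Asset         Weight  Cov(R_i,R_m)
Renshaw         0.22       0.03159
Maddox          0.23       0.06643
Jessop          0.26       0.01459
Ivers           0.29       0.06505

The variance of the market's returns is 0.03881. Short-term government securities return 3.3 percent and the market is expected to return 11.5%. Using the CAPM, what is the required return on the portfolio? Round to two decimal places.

12.78%

β_Renshaw = 0.03159 / 0.03881 = 0.8140
β_Maddox = 0.06643 / 0.03881 = 1.7117
β_Jessop = 0.01459 / 0.03881 = 0.3759
β_Ivers = 0.06505 / 0.03881 = 1.6761
β_P = Σ w_i β_i = 0.22×0.8140 + 0.23×1.7117 + 0.26×0.3759 + 0.29×1.6761 = 1.1566
MRP = 11.5% − 3.3% = 8.20%
E(R_P) = R_f + β_P × MRP = 3.3% + 1.1566 × 8.2% = 12.78%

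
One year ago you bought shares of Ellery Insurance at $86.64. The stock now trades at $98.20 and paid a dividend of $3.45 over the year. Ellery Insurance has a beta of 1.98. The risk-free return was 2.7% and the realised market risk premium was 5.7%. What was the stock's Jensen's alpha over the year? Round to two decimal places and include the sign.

+3.34%

Realised HPR = (P1 + D1 − P0) / P0 = (98.20 + 3.45 − 86.64) / 86.64 = 15.01 / 86.64 = 17.3246%
CAPM required = R_f + β·MRP = 2.7% + 1.98 × 5.7% = 13.9860%
α = realised − required = 17.3246% − 13.9860% = +3.34%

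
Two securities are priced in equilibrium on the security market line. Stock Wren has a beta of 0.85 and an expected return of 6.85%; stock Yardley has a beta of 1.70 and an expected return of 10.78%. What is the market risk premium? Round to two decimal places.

4.62%

Both satisfy E(R) = R_f + β·MRP, so the slope of the SML is
MRP = (10.78% − 6.85%) / (1.70 − 0.85) = 3.93% / 0.85 = 4.6235%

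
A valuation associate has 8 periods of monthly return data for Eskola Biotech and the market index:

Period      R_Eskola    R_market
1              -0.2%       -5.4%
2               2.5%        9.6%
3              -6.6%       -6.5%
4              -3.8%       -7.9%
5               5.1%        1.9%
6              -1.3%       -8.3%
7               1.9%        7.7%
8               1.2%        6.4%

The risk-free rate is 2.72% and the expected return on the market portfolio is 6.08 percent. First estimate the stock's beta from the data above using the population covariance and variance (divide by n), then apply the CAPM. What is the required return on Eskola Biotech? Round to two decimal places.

Mean R_i = (-0.2 + 2.5 − 6.6 − 3.8 + 5.1 − 1.3 + 1.9 + 1.2) / 8 = -0.1500%
Mean R_m = (-5.4 + 9.6 − 6.5 − 7.9 + 1.9 − 8.3 + 7.7 + 6.4) / 8 = -0.3125%
Σ(R_i − R̄_i)(R_m − R̄_m) = 140.4150  ⇒  Cov = 140.4150 / 8 = 17.5519
Σ(R_m − R̄_m)² = 397.9488  ⇒  Var(R_m) = 397.9488 / 8 = 49.7436
β = Cov / Var(R_m) = 17.5519 / 49.7436 = 0.3528
MRP = 6.08% − 2.72% = 3.36%
E(R) = R_f + β × MRP = 2.72% + 0.3528 × 3.36% = 3.91%

3.91%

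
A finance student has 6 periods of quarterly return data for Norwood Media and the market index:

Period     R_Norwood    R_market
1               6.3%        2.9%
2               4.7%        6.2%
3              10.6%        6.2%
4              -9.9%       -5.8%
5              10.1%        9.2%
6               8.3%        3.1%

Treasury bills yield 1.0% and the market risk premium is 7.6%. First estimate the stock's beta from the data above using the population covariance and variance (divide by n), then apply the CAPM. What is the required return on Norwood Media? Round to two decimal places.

11.20%

Mean R_i = (6.3 + 4.7 + 10.6 − 9.9 + 10.1 + 8.3) / 6 = 5.0167%
Mean R_m = (2.9 + 6.2 + 6.2 − 5.8 + 9.2 + 3.1) / 6 = 3.6333%
Σ(R_i − R̄_i)(R_m − R̄_m) = 179.8367  ⇒  Cov = 179.8367 / 6 = 29.9728
Σ(R_m − R̄_m)² = 133.9733  ⇒  Var(R_m) = 133.9733 / 6 = 22.3289
β = Cov / Var(R_m) = 29.9728 / 22.3289 = 1.3423
E(R) = R_f + β × MRP = 1.0% + 1.3423 × 7.6% = 11.20%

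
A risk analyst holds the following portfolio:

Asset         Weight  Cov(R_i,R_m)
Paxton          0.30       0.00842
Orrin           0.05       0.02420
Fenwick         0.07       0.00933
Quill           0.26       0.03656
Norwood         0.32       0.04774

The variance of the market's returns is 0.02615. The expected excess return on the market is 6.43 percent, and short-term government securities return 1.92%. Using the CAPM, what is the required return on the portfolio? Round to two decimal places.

β_Paxton = 0.00842 / 0.02615 = 0.3220
β_Orrin = 0.02420 / 0.02615 = 0.9254
β_Fenwick = 0.00933 / 0.02615 = 0.3568
β_Quill = 0.03656 / 0.02615 = 1.3981
β_Norwood = 0.04774 / 0.02615 = 1.8256
β_P = Σ w_i β_i = 0.30×0.3220 + 0.05×0.9254 + 0.07×0.3568 + 0.26×1.3981 + 0.32×1.8256 = 1.1155
E(R_P) = R_f + β_P × MRP = 1.92% + 1.1155 × 6.43% = 9.09%

9.09%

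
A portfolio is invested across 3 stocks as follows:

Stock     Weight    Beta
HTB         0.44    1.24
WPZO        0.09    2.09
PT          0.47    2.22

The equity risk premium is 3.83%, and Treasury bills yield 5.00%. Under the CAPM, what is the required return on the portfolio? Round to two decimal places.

β_P = Σ w_i β_i = 0.44×1.24 + 0.09×2.09 + 0.47×2.22 = 1.7771
E(R_P) = R_f + β_P × MRP = 5.00% + 1.7771 × 3.83% = 11.81%

11.81%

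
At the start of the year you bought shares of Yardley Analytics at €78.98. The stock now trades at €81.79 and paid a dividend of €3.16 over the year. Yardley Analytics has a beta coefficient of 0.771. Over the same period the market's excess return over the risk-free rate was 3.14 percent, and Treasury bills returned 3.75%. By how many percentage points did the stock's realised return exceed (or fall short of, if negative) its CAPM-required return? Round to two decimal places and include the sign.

Realised HPR = (P1 + D1 − P0) / P0 = (81.79 + 3.16 − 78.98) / 78.98 = 5.97 / 78.98 = 7.5589%
CAPM required = R_f + β·MRP = 3.75% + 0.771 × 3.14% = 6.17094%
α = realised − required = 7.5589% − 6.17094% = +1.39%

+1.39%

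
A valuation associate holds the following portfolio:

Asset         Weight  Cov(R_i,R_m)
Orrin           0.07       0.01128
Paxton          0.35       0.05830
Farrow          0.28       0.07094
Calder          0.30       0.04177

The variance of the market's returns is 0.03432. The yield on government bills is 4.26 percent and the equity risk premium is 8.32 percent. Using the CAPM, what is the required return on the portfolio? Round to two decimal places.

β_Orrin = 0.01128 / 0.03432 = 0.3287
β_Paxton = 0.05830 / 0.03432 = 1.6987
β_Farrow = 0.07094 / 0.03432 = 2.0670
β_Calder = 0.04177 / 0.03432 = 1.2171
β_P = Σ w_i β_i = 0.07×0.3287 + 0.35×1.6987 + 0.28×2.0670 + 0.30×1.2171 = 1.5614
E(R_P) = R_f + β_P × MRP = 4.26% + 1.5614 × 8.32% = 17.25%

17.25%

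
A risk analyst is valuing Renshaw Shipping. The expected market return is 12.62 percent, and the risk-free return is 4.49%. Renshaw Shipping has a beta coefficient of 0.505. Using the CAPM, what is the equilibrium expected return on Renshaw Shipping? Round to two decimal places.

8.60%

Market risk premium = E(R_m) − R_f = 12.62% − 4.49% = 8.13%
E(R) = R_f + β × MRP = 4.49% + 0.505 × 8.13% = 8.60%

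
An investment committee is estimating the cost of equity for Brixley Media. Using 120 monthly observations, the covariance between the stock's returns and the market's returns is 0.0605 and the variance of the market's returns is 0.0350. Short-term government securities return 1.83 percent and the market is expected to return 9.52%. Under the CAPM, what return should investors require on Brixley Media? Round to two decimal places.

β = Cov(R_i, R_m) / Var(R_m) = 0.0605 / 0.0350 = 1.7286
MRP = 9.52% − 1.83% = 7.69%
E(R) = R_f + β × MRP = 1.83% + 1.7286 × 7.69% = 15.12%

15.12%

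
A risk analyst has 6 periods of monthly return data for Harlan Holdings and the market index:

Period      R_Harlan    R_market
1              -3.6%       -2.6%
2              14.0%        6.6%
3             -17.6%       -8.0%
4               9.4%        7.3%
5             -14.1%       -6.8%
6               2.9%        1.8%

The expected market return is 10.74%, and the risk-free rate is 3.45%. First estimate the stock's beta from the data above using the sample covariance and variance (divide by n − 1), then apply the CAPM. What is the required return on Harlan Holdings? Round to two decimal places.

17.24%

Mean R_i = (-3.6 + 14.0 − 17.6 + 9.4 − 14.1 + 2.9) / 6 = -1.5000%
Mean R_m = (-2.6 + 6.6 − 8.0 + 7.3 − 6.8 + 1.8) / 6 = -0.2833%
Σ(R_i − R̄_i)(R_m − R̄_m) = 409.7300  ⇒  Cov = 409.7300 / 5 = 81.9460
Σ(R_m − R̄_m)² = 216.6083  ⇒  Var(R_m) = 216.6083 / 5 = 43.3217
β = Cov / Var(R_m) = 81.9460 / 43.3217 = 1.8916
MRP = 10.74% − 3.45% = 7.29%
E(R) = R_f + β × MRP = 3.45% + 1.8916 × 7.29% = 17.24%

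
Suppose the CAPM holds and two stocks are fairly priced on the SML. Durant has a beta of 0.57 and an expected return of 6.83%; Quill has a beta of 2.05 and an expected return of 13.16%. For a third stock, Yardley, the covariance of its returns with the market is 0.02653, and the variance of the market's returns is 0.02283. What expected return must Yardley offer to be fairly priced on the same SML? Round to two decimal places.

9.36%

MRP = (13.16% − 6.83%) / (2.05 − 0.57) = 4.2770%
R_f = 6.83% − 0.57 × 4.2770% = 4.3921%
β_Yardley = Cov / Var(R_m) = 0.02653 / 0.02283 = 1.1621
E(R_Yardley) = R_f + β × MRP = 4.3921% + 1.1621 × 4.2770% = 9.36%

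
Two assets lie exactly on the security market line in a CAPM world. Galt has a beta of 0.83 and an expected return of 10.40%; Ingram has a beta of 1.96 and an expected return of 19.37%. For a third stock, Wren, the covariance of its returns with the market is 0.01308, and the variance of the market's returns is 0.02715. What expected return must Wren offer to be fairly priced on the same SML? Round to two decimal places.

MRP = (19.37% − 10.40%) / (1.96 − 0.83) = 7.9381%
R_f = 10.40% − 0.83 × 7.9381% = 3.8114%
β_Wren = Cov / Var(R_m) = 0.01308 / 0.02715 = 0.4818
E(R_Wren) = R_f + β × MRP = 3.8114% + 0.4818 × 7.9381% = 7.64%

7.64%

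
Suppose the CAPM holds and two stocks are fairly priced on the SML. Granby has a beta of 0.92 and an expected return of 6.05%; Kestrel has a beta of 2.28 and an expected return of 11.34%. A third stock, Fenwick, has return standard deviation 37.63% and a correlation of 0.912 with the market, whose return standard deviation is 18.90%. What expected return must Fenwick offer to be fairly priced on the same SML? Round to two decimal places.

MRP = (11.34% − 6.05%) / (2.28 − 0.92) = 3.8897%
R_f = 6.05% − 0.92 × 3.8897% = 2.4715%
β_Fenwick = ρ·σ_i/σ_m = 0.912 × 37.63 / 18.90 = 1.8158
E(R_Fenwick) = R_f + β × MRP = 2.4715% + 1.8158 × 3.8897% = 9.53%

9.53%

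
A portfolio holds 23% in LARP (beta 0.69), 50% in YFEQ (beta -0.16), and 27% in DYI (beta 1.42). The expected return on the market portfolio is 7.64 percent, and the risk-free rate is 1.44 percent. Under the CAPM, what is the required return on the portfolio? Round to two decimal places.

β_P = Σ w_i β_i = 0.23×0.69 + 0.50×-0.16 + 0.27×1.42 = 0.4621
MRP = 7.64% − 1.44% = 6.20%
E(R_P) = R_f + β_P × MRP = 1.44% + 0.4621 × 6.20% = 4.31%

4.31%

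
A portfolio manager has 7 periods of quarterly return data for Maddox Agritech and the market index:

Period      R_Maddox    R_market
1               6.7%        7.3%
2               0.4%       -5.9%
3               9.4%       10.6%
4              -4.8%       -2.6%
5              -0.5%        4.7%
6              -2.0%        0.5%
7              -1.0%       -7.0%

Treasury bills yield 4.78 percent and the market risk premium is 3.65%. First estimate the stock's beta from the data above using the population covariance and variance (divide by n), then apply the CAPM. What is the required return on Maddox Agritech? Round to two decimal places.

Mean R_i = (6.7 + 0.4 + 9.4 − 4.8 − 0.5 − 2.0 − 1.0) / 7 = 1.1714%
Mean R_m = (7.3 − 5.9 + 10.6 − 2.6 + 4.7 + 0.5 − 7.0) / 7 = 1.0857%
Σ(R_i − R̄_i)(R_m − R̄_m) = 153.4171  ⇒  Cov = 153.4171 / 7 = 21.9167
Σ(R_m − R̄_m)² = 270.3086  ⇒  Var(R_m) = 270.3086 / 7 = 38.6155
β = Cov / Var(R_m) = 21.9167 / 38.6155 = 0.5676
E(R) = R_f + β × MRP = 4.78% + 0.5676 × 3.65% = 6.85%

6.85%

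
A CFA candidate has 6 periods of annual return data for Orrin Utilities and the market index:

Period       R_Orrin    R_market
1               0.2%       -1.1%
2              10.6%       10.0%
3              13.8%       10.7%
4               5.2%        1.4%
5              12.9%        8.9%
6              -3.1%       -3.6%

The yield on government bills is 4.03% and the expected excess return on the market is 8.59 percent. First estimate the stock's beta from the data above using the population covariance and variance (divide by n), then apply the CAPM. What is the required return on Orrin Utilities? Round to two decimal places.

13.44%

Mean R_i = (0.2 + 10.6 + 13.8 + 5.2 + 12.9 − 3.1) / 6 = 6.6000%
Mean R_m = (-1.1 + 10.0 + 10.7 + 1.4 + 8.9 − 3.6) / 6 = 4.3833%
Σ(R_i − R̄_i)(R_m − R̄_m) = 213.1100  ⇒  Cov = 213.1100 / 6 = 35.5183
Σ(R_m − R̄_m)² = 194.5483  ⇒  Var(R_m) = 194.5483 / 6 = 32.4247
β = Cov / Var(R_m) = 35.5183 / 32.4247 = 1.0954
E(R) = R_f + β × MRP = 4.03% + 1.0954 × 8.59% = 13.44%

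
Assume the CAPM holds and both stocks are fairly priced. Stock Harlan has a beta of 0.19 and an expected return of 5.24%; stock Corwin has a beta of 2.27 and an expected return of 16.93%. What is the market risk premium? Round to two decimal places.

Both satisfy E(R) = R_f + β·MRP, so the slope of the SML is
MRP = (16.93% − 5.24%) / (2.27 − 0.19) = 11.69% / 2.08 = 5.6202%

5.62%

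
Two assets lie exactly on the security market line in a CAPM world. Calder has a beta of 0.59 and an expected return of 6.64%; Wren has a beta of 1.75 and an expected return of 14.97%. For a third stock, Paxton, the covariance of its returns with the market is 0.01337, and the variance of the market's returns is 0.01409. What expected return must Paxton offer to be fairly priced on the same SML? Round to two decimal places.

9.22%

MRP = (14.97% − 6.64%) / (1.75 − 0.59) = 7.1810%
R_f = 6.64% − 0.59 × 7.1810% = 2.4032%
β_Paxton = Cov / Var(R_m) = 0.01337 / 0.01409 = 0.9489
E(R_Paxton) = R_f + β × MRP = 2.4032% + 0.9489 × 7.1810% = 9.22%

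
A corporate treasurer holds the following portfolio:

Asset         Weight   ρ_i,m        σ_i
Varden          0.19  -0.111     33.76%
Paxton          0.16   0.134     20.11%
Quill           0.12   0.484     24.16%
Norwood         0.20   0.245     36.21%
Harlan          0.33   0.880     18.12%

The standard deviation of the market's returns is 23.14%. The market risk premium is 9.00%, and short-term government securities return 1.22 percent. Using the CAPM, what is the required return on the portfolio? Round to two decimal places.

4.39%

β_Varden = -0.111 × 33.76% / 23.14% = -0.1619
β_Paxton = 0.134 × 20.11% / 23.14% = 0.1165
β_Quill = 0.484 × 24.16% / 23.14% = 0.5053
β_Norwood = 0.245 × 36.21% / 23.14% = 0.3834
β_Harlan = 0.880 × 18.12% / 23.14% = 0.6891
β_P = Σ w_i β_i = 0.19×-0.1619 + 0.16×0.1165 + 0.12×0.5053 + 0.20×0.3834 + 0.33×0.6891 = 0.3526
E(R_P) = R_f + β_P × MRP = 1.22% + 0.3526 × 9.00% = 4.39%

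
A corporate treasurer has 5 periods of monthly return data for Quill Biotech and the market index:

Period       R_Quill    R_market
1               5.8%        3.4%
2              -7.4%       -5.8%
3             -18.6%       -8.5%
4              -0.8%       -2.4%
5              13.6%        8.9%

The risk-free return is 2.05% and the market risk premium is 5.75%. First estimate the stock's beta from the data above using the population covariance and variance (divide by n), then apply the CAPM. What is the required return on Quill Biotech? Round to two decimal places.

11.82%

Mean R_i = (5.8 − 7.4 − 18.6 − 0.8 + 13.6) / 5 = -1.4800%
Mean R_m = (3.4 − 5.8 − 8.5 − 2.4 + 8.9) / 5 = -0.8800%
Σ(R_i − R̄_i)(R_m − R̄_m) = 337.1880  ⇒  Cov = 337.1880 / 5 = 67.4376
Σ(R_m − R̄_m)² = 198.5480  ⇒  Var(R_m) = 198.5480 / 5 = 39.7096
β = Cov / Var(R_m) = 67.4376 / 39.7096 = 1.6983
E(R) = R_f + β × MRP = 2.05% + 1.6983 × 5.75% = 11.82%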